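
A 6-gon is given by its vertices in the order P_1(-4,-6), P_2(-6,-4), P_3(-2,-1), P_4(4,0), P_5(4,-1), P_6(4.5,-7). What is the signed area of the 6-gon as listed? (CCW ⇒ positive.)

-50.25

Apply the shoelace (surveyor's) formula: 2A = Σ (x_i·y_{i+1} − x_{i+1}·y_i), indices taken mod 6.
Σ = (-20) + (-2) + (4) + (-4) + (-23.5) + (-55) = -100.5
Signed area = Σ/2 = -50.25 (negative ⇒ clockwise traversal).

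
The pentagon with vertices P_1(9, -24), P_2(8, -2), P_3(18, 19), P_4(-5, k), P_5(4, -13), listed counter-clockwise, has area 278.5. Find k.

1

The doubled signed area Σ (x_i y_{i+1} − x_{i+1} y_i) is linear in k.
With k=0 it equals 543; the coefficient of k is 14 (from the two edges through P_4).
So 14·k + 543 = 2·278.5 = 557 ⇒ k = 1.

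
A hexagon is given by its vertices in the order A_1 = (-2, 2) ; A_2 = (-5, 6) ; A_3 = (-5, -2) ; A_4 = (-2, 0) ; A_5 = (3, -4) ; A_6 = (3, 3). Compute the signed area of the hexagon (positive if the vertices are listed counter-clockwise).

37.5

Apply the shoelace formula: 2A = Σ (x_i·y_{i+1} − x_{i+1}·y_i), indices taken mod 6.
Σ = (-2) + (40) + (-4) + (8) + (21) + (12) = 75
Signed area = Σ/2 = 37.5 (positive ⇒ counter-clockwise traversal).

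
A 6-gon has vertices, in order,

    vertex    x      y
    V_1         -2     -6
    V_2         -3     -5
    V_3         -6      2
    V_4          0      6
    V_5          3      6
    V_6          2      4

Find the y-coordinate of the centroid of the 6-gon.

50/51

Apply the shoelace (surveyor's) formula. First the cross-terms c_i = x_i·y_{i+1} − x_{i+1}·y_i:
  -8, -36, -36, -18, 0, -4  ⇒  2A = -102, A = -51.
Then Σ (y_i + y_{i+1})·c_i = -300, so ȳ = -300 / (6·(-51)) = 50/51.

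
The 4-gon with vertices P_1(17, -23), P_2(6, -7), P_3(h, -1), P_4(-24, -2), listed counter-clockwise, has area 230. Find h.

-23

The doubled signed area Σ (x_i y_{i+1} − x_{i+1} y_i) is linear in h.
With h=0 it equals 575; the coefficient of h is 5 (from the two edges through P_3).
So 5·h + 575 = 2·230 = 460 ⇒ h = -23.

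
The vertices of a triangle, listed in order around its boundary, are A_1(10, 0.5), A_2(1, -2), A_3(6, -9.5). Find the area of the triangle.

40

A_1→A_2: (10)(-2) − (1)(0.5) = -20.5
A_2→A_3: (1)(-9.5) − (6)(-2) = 2.5
A_3→A_1: (6)(0.5) − (10)(-9.5) = 98
Σ = 80
Area = |Σ|/2 = 40.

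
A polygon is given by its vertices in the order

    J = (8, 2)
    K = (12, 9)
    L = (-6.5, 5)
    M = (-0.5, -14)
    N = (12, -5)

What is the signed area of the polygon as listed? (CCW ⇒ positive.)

247.25

Apply the surveyor's formula: 2A = Σ (x_i·y_{i+1} − x_{i+1}·y_i), indices taken mod 5.
Σ = (48) + (118.5) + (93.5) + (170.5) + (64) = 494.5
Signed area = Σ/2 = 247.25 (positive ⇒ counter-clockwise traversal).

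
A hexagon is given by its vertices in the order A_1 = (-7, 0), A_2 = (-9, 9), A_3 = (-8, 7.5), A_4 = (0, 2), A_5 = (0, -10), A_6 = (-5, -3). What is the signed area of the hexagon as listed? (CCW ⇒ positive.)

-72.75

Σ = (-63) + (4.5) + (-16) + (0) + (-50) + (-21) = -145.5
Signed area = Σ/2 = -72.75 (negative ⇒ clockwise traversal).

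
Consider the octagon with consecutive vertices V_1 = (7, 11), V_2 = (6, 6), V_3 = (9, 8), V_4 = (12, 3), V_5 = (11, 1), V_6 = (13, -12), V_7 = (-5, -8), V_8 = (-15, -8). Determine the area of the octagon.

309

Apply the surveyor's formula: 2A = Σ (x_i·y_{i+1} − x_{i+1}·y_i), indices taken mod 8.
Σ = (-24) + (-6) + (-69) + (-21) + (-145) + (-164) + (-80) + (-109) = -618
Area = |Σ|/2 = 309.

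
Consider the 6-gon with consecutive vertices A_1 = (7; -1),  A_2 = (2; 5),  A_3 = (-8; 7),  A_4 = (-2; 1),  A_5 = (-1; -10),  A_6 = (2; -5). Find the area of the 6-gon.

88

Apply Gauss's area formula: 2A = Σ (x_i·y_{i+1} − x_{i+1}·y_i), indices taken mod 6.
Cross-terms: 37, 54, 6, 21, 25, 33  ⇒  Σ = 176
Area = |Σ|/2 = 88.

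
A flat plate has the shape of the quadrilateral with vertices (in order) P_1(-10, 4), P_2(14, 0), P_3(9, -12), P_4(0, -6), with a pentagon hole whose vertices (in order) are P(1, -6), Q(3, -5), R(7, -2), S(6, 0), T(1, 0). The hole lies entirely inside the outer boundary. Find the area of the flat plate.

Outer boundary:
P_1→P_2: (-10)(0) − (14)(4) = -56
P_2→P_3: (14)(-12) − (9)(0) = -168
P_3→P_4: (9)(-6) − (0)(-12) = -54
P_4→P_1: (0)(4) − (-10)(-6) = -60
Σ = -338
Area = |Σ|/2 = 169.
Hole:
Apply the shoelace formula: 2A = Σ (x_i·y_{i+1} − x_{i+1}·y_i), indices taken mod 5.
P→Q: (1)(-5) − (3)(-6) = 13
Q→R: (3)(-2) − (7)(-5) = 29
R→S: (7)(0) − (6)(-2) = 12
S→T: (6)(0) − (1)(0) = 0
T→P: (1)(-6) − (1)(0) = -6
Σ = 48
Area = |Σ|/2 = 24.
Net area = 169 − 24 = 145.

145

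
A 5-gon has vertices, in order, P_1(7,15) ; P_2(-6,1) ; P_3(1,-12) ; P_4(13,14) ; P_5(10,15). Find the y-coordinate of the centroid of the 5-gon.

676/219

Apply the surveyor's formula. First the cross-terms c_i = x_i·y_{i+1} − x_{i+1}·y_i:
  97, 71, 170, 55, 45  ⇒  2A = 438, A = 219.
Then Σ (y_i + y_{i+1})·c_i = 4056, so ȳ = 4056 / (6·219) = 676/219.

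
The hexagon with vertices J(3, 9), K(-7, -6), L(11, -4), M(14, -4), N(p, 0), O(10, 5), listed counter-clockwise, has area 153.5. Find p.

The doubled signed area Σ (x_i y_{i+1} − x_{i+1} y_i) is linear in p.
With p=0 it equals 226; the coefficient of p is 9 (from the two edges through N).
So 9·p + 226 = 2·153.5 = 307 ⇒ p = 9.

9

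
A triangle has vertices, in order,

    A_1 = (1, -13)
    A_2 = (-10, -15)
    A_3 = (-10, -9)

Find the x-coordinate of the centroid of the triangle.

Apply Gauss's area formula. First the cross-terms c_i = x_i·y_{i+1} − x_{i+1}·y_i:
  -145, -60, 139  ⇒  2A = -66, A = -33.
Then Σ (x_i + x_{i+1})·c_i = 1254, so x̄ = 1254 / (6·(-33)) = -19/3.

-19/3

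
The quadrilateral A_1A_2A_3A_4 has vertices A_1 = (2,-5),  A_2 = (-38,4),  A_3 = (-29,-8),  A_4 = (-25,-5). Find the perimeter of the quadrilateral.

88

|A_1A_2| = √((-40)² + (9)²) = √1681 = 41
|A_2A_3| = √((9)² + (-12)²) = √225 = 15
|A_3A_4| = √((4)² + (3)²) = √25 = 5
|A_4A_1| = √((27)² + (0)²) = √729 = 27
Perimeter = 41 + 15 + 5 + 27 = 88.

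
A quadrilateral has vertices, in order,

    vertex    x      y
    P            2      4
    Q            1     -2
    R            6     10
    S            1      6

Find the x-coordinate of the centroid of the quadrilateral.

Apply the shoelace (surveyor's) formula. First the cross-terms c_i = x_i·y_{i+1} − x_{i+1}·y_i:
  -8, 22, 26, -8  ⇒  2A = 32, A = 16.
Then Σ (x_i + x_{i+1})·c_i = 288, so x̄ = 288 / (6·16) = 3.

3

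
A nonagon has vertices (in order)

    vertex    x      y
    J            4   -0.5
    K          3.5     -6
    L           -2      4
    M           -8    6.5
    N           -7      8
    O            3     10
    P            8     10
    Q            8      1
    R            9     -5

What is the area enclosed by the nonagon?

Apply Gauss's area formula: 2A = Σ (x_i·y_{i+1} − x_{i+1}·y_i), indices taken mod 9.
Σ = (-22.25) + (2) + (19) + (-18.5) + (-94) + (-50) + (-72) + (-49) + (15.5) = -269.25
Area = |Σ|/2 = 134.625.

134.625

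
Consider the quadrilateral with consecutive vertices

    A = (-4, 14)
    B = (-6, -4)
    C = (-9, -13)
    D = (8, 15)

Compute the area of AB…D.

141.5

Apply the surveyor's formula: 2A = Σ (x_i·y_{i+1} − x_{i+1}·y_i), indices taken mod 4.
Cross-terms: 100, 42, -31, 172  ⇒  Σ = 283
Area = |Σ|/2 = 141.5.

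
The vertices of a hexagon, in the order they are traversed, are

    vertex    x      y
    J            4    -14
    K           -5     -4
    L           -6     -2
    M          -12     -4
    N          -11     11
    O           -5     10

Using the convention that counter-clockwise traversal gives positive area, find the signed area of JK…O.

Σ = (-86) + (-14) + (0) + (-176) + (-55) + (30) = -301
Signed area = Σ/2 = -150.5 (negative ⇒ clockwise traversal).

-150.5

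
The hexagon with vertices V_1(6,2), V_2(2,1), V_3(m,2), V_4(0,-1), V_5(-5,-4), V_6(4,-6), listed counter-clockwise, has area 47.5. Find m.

The doubled signed area Σ (x_i y_{i+1} − x_{i+1} y_i) is linear in m.
With m=0 it equals 91; the coefficient of m is -2 (from the two edges through V_3).
So -2·m + 91 = 2·47.5 = 95 ⇒ m = -2.

-2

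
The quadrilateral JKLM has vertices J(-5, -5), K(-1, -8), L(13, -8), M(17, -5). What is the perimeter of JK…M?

|JK| = √((4)² + (-3)²) = √25 = 5
|KL| = √((14)² + (0)²) = √196 = 14
|LM| = √((4)² + (3)²) = √25 = 5
|MJ| = √((-22)² + (0)²) = √484 = 22
Perimeter = 5 + 14 + 5 + 22 = 46.

46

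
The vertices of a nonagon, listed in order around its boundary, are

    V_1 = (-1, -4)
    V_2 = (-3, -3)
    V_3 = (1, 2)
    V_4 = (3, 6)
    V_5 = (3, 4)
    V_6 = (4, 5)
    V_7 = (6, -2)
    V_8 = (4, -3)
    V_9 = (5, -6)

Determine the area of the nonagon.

Apply the shoelace (surveyor's) formula: 2A = Σ (x_i·y_{i+1} − x_{i+1}·y_i), indices taken mod 9.
Cross-terms: -9, -3, 0, -6, -1, -38, -10, -9, -26  ⇒  Σ = -102
Area = |Σ|/2 = 51.

51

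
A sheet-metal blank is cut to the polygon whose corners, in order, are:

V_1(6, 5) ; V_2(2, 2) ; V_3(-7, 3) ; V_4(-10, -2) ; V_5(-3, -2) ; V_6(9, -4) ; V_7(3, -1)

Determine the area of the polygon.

67

Σ = (2) + (20) + (44) + (14) + (30) + (3) + (21) = 134
Area = |Σ|/2 = 67.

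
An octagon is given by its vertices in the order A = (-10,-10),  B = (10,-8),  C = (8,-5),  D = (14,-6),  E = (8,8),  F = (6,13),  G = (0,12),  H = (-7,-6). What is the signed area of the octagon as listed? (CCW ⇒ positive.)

A→B: (-10)(-8) − (10)(-10) = 180
B→C: (10)(-5) − (8)(-8) = 14
C→D: (8)(-6) − (14)(-5) = 22
D→E: (14)(8) − (8)(-6) = 160
E→F: (8)(13) − (6)(8) = 56
F→G: (6)(12) − (0)(13) = 72
G→H: (0)(-6) − (-7)(12) = 84
H→A: (-7)(-10) − (-10)(-6) = 10
Σ = 598
Signed area = Σ/2 = 299 (positive ⇒ counter-clockwise traversal).

299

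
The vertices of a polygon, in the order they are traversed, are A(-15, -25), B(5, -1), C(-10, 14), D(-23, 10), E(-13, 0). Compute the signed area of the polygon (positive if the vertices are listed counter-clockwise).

438.5

Σ = (140) + (60) + (222) + (130) + (325) = 877
Signed area = Σ/2 = 438.5 (positive ⇒ counter-clockwise traversal).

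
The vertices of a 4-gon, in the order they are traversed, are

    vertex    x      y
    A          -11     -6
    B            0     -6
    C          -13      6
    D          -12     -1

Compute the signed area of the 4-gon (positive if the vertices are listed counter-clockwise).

67

Σ = (66) + (-78) + (85) + (61) = 134
Signed area = Σ/2 = 67 (positive ⇒ counter-clockwise traversal).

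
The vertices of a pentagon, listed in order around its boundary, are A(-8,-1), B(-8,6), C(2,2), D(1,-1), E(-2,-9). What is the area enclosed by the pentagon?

Apply Gauss's area formula: 2A = Σ (x_i·y_{i+1} − x_{i+1}·y_i), indices taken mod 5.
A→B: (-8)(6) − (-8)(-1) = -56
B→C: (-8)(2) − (2)(6) = -28
C→D: (2)(-1) − (1)(2) = -4
D→E: (1)(-9) − (-2)(-1) = -11
E→A: (-2)(-1) − (-8)(-9) = -70
Σ = -169
Area = |Σ|/2 = 84.5.

84.5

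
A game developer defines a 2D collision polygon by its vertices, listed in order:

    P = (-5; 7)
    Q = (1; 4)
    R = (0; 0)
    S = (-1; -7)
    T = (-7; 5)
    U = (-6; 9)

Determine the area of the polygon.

55.5

Apply Gauss's area formula: 2A = Σ (x_i·y_{i+1} − x_{i+1}·y_i), indices taken mod 6.
P→Q: (-5)(4) − (1)(7) = -27
Q→R: (1)(0) − (0)(4) = 0
R→S: (0)(-7) − (-1)(0) = 0
S→T: (-1)(5) − (-7)(-7) = -54
T→U: (-7)(9) − (-6)(5) = -33
U→P: (-6)(7) − (-5)(9) = 3
Σ = -111
Area = |Σ|/2 = 55.5.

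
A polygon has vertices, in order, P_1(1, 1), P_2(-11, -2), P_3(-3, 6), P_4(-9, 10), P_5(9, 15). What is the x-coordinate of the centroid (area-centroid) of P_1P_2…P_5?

Apply the shoelace formula. First the cross-terms c_i = x_i·y_{i+1} − x_{i+1}·y_i:
  9, -72, 24, -225, -6  ⇒  2A = -270, A = -135.
Then Σ (x_i + x_{i+1})·c_i = 570, so x̄ = 570 / (6·(-135)) = -19/27.

-19/27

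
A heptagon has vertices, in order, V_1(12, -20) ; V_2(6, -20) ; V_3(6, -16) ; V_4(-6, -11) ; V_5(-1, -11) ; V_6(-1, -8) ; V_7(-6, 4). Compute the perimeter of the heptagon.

|V_1V_2| = √((-6)² + (0)²) = √36 = 6
|V_2V_3| = √((0)² + (4)²) = √16 = 4
|V_3V_4| = √((-12)² + (5)²) = √169 = 13
|V_4V_5| = √((5)² + (0)²) = √25 = 5
|V_5V_6| = √((0)² + (3)²) = √9 = 3
|V_6V_7| = √((-5)² + (12)²) = √169 = 13
|V_7V_1| = √((18)² + (-24)²) = √900 = 30
Perimeter = 6 + 4 + 13 + 5 + 3 + 13 + 30 = 74.

74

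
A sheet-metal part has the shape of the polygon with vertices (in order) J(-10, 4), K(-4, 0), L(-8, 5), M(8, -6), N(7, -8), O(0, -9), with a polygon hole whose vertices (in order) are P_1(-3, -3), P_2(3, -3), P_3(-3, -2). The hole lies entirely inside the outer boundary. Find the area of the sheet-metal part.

Outer boundary:
Apply Gauss's area formula: 2A = Σ (x_i·y_{i+1} − x_{i+1}·y_i), indices taken mod 6.
Σ = (16) + (-20) + (8) + (-22) + (-63) + (-90) = -171
Area = |Σ|/2 = 85.5.
Hole:
Apply the surveyor's formula: 2A = Σ (x_i·y_{i+1} − x_{i+1}·y_i), indices taken mod 3.
Σ = (18) + (-15) + (3) = 6
Area = |Σ|/2 = 3.
Net area = 85.5 − 3 = 82.5.

82.5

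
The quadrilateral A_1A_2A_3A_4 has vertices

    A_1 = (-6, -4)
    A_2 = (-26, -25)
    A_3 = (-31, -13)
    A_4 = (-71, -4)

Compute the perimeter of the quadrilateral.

148

|A_1A_2| = √((-20)² + (-21)²) = √841 = 29
|A_2A_3| = √((-5)² + (12)²) = √169 = 13
|A_3A_4| = √((-40)² + (9)²) = √1681 = 41
|A_4A_1| = √((65)² + (0)²) = √4225 = 65
Perimeter = 29 + 13 + 41 + 65 = 148.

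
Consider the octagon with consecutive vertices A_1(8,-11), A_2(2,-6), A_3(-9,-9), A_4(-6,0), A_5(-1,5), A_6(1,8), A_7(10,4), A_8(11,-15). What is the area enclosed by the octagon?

Apply the surveyor's formula: 2A = Σ (x_i·y_{i+1} − x_{i+1}·y_i), indices taken mod 8.
A_1→A_2: (8)(-6) − (2)(-11) = -26
A_2→A_3: (2)(-9) − (-9)(-6) = -72
A_3→A_4: (-9)(0) − (-6)(-9) = -54
A_4→A_5: (-6)(5) − (-1)(0) = -30
A_5→A_6: (-1)(8) − (1)(5) = -13
A_6→A_7: (1)(4) − (10)(8) = -76
A_7→A_8: (10)(-15) − (11)(4) = -194
A_8→A_1: (11)(-11) − (8)(-15) = -1
Σ = -466
Area = |Σ|/2 = 233.

233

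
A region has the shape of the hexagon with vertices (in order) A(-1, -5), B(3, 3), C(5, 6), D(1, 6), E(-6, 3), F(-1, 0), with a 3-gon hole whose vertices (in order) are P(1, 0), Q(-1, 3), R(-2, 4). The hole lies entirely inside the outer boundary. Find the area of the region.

Outer boundary:
Apply the shoelace (surveyor's) formula: 2A = Σ (x_i·y_{i+1} − x_{i+1}·y_i), indices taken mod 6.
Cross-terms: 12, 3, 24, 39, 3, 5  ⇒  Σ = 86
Area = |Σ|/2 = 43.
Hole:
Apply Gauss's area formula: 2A = Σ (x_i·y_{i+1} − x_{i+1}·y_i), indices taken mod 3.
P→Q: (1)(3) − (-1)(0) = 3
Q→R: (-1)(4) − (-2)(3) = 2
R→P: (-2)(0) − (1)(4) = -4
Σ = 1
Area = |Σ|/2 = 0.5.
Net area = 43 − 0.5 = 42.5.

42.5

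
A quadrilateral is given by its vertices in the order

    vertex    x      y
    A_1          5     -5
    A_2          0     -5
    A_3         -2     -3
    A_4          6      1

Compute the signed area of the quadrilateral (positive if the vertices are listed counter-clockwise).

-27

Cross-terms: -25, -10, 16, -35  ⇒  Σ = -54
Signed area = Σ/2 = -27 (negative ⇒ clockwise traversal).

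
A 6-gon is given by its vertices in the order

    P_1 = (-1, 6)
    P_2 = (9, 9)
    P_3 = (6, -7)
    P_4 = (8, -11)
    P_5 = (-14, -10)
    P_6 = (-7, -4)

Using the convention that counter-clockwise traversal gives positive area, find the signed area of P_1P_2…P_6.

Apply the shoelace formula: 2A = Σ (x_i·y_{i+1} − x_{i+1}·y_i), indices taken mod 6.
Σ = (-63) + (-117) + (-10) + (-234) + (-14) + (-46) = -484
Signed area = Σ/2 = -242 (negative ⇒ clockwise traversal).

-242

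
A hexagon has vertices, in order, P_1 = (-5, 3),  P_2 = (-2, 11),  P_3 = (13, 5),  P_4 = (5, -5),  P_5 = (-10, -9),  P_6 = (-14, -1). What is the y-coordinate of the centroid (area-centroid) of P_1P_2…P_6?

Apply the shoelace (surveyor's) formula. First the cross-terms c_i = x_i·y_{i+1} − x_{i+1}·y_i:
  -49, -153, -90, -95, -116, -47  ⇒  2A = -550, A = -275.
Then Σ (y_i + y_{i+1})·c_i = -738, so ȳ = -738 / (6·(-275)) = 123/275.

123/275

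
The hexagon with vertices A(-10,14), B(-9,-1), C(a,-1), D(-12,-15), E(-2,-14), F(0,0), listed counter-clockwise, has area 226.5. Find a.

-13

The doubled signed area Σ (x_i y_{i+1} − x_{i+1} y_i) is linear in a.
With a=0 it equals 271; the coefficient of a is -14 (from the two edges through C).
So -14·a + 271 = 2·226.5 = 453 ⇒ a = -13.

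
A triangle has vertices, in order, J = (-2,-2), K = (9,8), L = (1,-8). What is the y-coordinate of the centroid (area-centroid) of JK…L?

Apply Gauss's area formula. First the cross-terms c_i = x_i·y_{i+1} − x_{i+1}·y_i:
  2, -80, -18  ⇒  2A = -96, A = -48.
Then Σ (y_i + y_{i+1})·c_i = 192, so ȳ = 192 / (6·(-48)) = -2/3.

-2/3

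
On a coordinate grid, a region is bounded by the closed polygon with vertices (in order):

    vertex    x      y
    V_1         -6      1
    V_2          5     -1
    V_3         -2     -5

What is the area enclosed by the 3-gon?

29

Apply the shoelace (surveyor's) formula: 2A = Σ (x_i·y_{i+1} − x_{i+1}·y_i), indices taken mod 3.
Cross-terms: 1, -27, -32  ⇒  Σ = -58
Area = |Σ|/2 = 29.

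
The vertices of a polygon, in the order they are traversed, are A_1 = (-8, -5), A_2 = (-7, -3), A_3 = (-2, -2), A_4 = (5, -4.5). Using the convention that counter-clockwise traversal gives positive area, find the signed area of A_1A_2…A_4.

Cross-terms: -11, 8, 19, -61  ⇒  Σ = -45
Signed area = Σ/2 = -22.5 (negative ⇒ clockwise traversal).

-22.5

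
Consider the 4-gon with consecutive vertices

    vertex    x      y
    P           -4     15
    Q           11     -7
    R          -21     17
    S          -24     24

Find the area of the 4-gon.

228.5

Σ = (-137) + (40) + (-96) + (-264) = -457
Area = |Σ|/2 = 228.5.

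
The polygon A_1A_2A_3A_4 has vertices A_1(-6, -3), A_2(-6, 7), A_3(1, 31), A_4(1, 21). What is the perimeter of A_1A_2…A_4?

70

|A_1A_2| = √((0)² + (10)²) = √100 = 10
|A_2A_3| = √((7)² + (24)²) = √625 = 25
|A_3A_4| = √((0)² + (-10)²) = √100 = 10
|A_4A_1| = √((-7)² + (-24)²) = √625 = 25
Perimeter = 10 + 25 + 10 + 25 = 70.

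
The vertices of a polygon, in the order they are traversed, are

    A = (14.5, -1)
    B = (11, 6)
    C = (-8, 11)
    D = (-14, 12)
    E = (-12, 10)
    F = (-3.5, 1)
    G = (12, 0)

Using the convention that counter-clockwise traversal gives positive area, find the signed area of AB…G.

164

Apply the shoelace formula: 2A = Σ (x_i·y_{i+1} − x_{i+1}·y_i), indices taken mod 7.
Cross-terms: 98, 169, 58, 4, 23, -12, -12  ⇒  Σ = 328
Signed area = Σ/2 = 164 (positive ⇒ counter-clockwise traversal).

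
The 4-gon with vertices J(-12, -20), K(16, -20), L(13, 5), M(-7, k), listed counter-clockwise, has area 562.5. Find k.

The doubled signed area Σ (x_i y_{i+1} − x_{i+1} y_i) is linear in k.
With k=0 it equals 1075; the coefficient of k is 25 (from the two edges through M).
So 25·k + 1075 = 2·562.5 = 1125 ⇒ k = 2.

2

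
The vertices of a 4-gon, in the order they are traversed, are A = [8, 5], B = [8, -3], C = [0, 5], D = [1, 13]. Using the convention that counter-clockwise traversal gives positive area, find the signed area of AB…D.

Σ = (-64) + (40) + (-5) + (-99) = -128
Signed area = Σ/2 = -64 (negative ⇒ clockwise traversal).

-64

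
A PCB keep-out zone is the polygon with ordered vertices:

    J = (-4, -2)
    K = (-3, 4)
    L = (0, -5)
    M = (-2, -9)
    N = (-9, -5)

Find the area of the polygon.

J→K: (-4)(4) − (-3)(-2) = -22
K→L: (-3)(-5) − (0)(4) = 15
L→M: (0)(-9) − (-2)(-5) = -10
M→N: (-2)(-5) − (-9)(-9) = -71
N→J: (-9)(-2) − (-4)(-5) = -2
Σ = -90
Area = |Σ|/2 = 45.

45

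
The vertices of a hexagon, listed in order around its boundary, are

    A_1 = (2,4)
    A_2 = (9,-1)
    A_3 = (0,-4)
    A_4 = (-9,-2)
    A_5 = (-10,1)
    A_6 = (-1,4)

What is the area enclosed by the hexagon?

Apply the shoelace (surveyor's) formula: 2A = Σ (x_i·y_{i+1} − x_{i+1}·y_i), indices taken mod 6.
Σ = (-38) + (-36) + (-36) + (-29) + (-39) + (-12) = -190
Area = |Σ|/2 = 95.

95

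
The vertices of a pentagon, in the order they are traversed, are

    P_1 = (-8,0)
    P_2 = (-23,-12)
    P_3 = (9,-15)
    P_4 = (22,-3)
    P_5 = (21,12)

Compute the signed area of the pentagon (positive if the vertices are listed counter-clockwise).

637.5

Cross-terms: 96, 453, 303, 327, 96  ⇒  Σ = 1275
Signed area = Σ/2 = 637.5 (positive ⇒ counter-clockwise traversal).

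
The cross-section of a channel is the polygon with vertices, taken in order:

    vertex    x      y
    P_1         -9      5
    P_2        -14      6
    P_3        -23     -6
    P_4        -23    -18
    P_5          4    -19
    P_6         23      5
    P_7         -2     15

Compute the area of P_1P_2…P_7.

Apply the surveyor's formula: 2A = Σ (x_i·y_{i+1} − x_{i+1}·y_i), indices taken mod 7.
P_1→P_2: (-9)(6) − (-14)(5) = 16
P_2→P_3: (-14)(-6) − (-23)(6) = 222
P_3→P_4: (-23)(-18) − (-23)(-6) = 276
P_4→P_5: (-23)(-19) − (4)(-18) = 509
P_5→P_6: (4)(5) − (23)(-19) = 457
P_6→P_7: (23)(15) − (-2)(5) = 355
P_7→P_1: (-2)(5) − (-9)(15) = 125
Σ = 1960
Area = |Σ|/2 = 980.

980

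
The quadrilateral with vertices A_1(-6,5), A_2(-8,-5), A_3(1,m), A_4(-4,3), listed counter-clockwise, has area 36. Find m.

The doubled signed area Σ (x_i y_{i+1} − x_{i+1} y_i) is linear in m.
With m=0 it equals 76; the coefficient of m is -4 (from the two edges through A_3).
So -4·m + 76 = 2·36 = 72 ⇒ m = 1.

1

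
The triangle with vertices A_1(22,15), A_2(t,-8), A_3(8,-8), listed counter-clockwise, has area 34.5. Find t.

The doubled signed area Σ (x_i y_{i+1} − x_{i+1} y_i) is linear in t.
With t=0 it equals 184; the coefficient of t is -23 (from the two edges through A_2).
So -23·t + 184 = 2·34.5 = 69 ⇒ t = 5.

5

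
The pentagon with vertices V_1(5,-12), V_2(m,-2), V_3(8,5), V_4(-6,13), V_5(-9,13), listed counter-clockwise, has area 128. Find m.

The doubled signed area Σ (x_i y_{i+1} − x_{i+1} y_i) is linear in m.
With m=0 it equals 222; the coefficient of m is 17 (from the two edges through V_2).
So 17·m + 222 = 2·128 = 256 ⇒ m = 2.

2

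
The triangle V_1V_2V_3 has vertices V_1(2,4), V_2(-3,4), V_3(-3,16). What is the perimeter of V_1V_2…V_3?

|V_1V_2| = √((-5)² + (0)²) = √25 = 5
|V_2V_3| = √((0)² + (12)²) = √144 = 12
|V_3V_1| = √((5)² + (-12)²) = √169 = 13
Perimeter = 5 + 12 + 13 = 30.

30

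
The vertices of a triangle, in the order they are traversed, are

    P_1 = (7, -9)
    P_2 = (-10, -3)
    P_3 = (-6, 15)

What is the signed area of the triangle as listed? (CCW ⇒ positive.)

-165

P_1→P_2: (7)(-3) − (-10)(-9) = -111
P_2→P_3: (-10)(15) − (-6)(-3) = -168
P_3→P_1: (-6)(-9) − (7)(15) = -51
Σ = -330
Signed area = Σ/2 = -165 (negative ⇒ clockwise traversal).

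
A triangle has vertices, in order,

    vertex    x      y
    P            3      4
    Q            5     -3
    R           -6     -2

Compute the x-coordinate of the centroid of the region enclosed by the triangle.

Apply Gauss's area formula. First the cross-terms c_i = x_i·y_{i+1} − x_{i+1}·y_i:
  -29, -28, -18  ⇒  2A = -75, A = -37.5.
Then Σ (x_i + x_{i+1})·c_i = -150, so x̄ = -150 / (6·(-37.5)) = 2/3.

2/3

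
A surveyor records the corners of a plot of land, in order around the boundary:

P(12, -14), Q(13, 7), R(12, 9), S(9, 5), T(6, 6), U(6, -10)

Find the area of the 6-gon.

Apply the surveyor's formula: 2A = Σ (x_i·y_{i+1} − x_{i+1}·y_i), indices taken mod 6.
P→Q: (12)(7) − (13)(-14) = 266
Q→R: (13)(9) − (12)(7) = 33
R→S: (12)(5) − (9)(9) = -21
S→T: (9)(6) − (6)(5) = 24
T→U: (6)(-10) − (6)(6) = -96
U→P: (6)(-14) − (12)(-10) = 36
Σ = 242
Area = |Σ|/2 = 121.

121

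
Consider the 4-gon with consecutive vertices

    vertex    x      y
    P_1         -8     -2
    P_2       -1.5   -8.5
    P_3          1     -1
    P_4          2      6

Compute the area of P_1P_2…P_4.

63.5

Σ = (65) + (10) + (8) + (44) = 127
Area = |Σ|/2 = 63.5.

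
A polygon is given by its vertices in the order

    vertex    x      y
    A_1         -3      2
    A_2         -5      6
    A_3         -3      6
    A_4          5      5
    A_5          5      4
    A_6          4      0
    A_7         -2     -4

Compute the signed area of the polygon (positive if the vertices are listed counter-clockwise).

-59

Apply the shoelace formula: 2A = Σ (x_i·y_{i+1} − x_{i+1}·y_i), indices taken mod 7.
Σ = (-8) + (-12) + (-45) + (-5) + (-16) + (-16) + (-16) = -118
Signed area = Σ/2 = -59 (negative ⇒ clockwise traversal).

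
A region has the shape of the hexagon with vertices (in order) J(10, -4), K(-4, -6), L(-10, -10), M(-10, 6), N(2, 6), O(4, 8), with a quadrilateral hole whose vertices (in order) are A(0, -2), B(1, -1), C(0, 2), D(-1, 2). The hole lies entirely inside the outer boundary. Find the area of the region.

Outer boundary:
Apply the surveyor's formula: 2A = Σ (x_i·y_{i+1} − x_{i+1}·y_i), indices taken mod 6.
Cross-terms: -76, -20, -160, -72, -8, -96  ⇒  Σ = -432
Area = |Σ|/2 = 216.
Hole:
Σ = (2) + (2) + (2) + (2) = 8
Area = |Σ|/2 = 4.
Net area = 216 − 4 = 212.

212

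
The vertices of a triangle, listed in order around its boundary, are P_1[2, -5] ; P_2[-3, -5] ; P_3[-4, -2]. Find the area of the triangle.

7.5

Σ = (-25) + (-14) + (24) = -15
Area = |Σ|/2 = 7.5.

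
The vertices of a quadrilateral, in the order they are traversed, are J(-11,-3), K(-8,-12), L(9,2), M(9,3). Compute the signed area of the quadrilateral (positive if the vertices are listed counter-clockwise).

107.5

Apply the shoelace (surveyor's) formula: 2A = Σ (x_i·y_{i+1} − x_{i+1}·y_i), indices taken mod 4.
Cross-terms: 108, 92, 9, 6  ⇒  Σ = 215
Signed area = Σ/2 = 107.5 (positive ⇒ counter-clockwise traversal).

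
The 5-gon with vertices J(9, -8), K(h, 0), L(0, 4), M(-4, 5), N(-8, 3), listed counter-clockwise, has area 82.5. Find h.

The doubled signed area Σ (x_i y_{i+1} − x_{i+1} y_i) is linear in h.
With h=0 it equals 81; the coefficient of h is 12 (from the two edges through K).
So 12·h + 81 = 2·82.5 = 165 ⇒ h = 7.

7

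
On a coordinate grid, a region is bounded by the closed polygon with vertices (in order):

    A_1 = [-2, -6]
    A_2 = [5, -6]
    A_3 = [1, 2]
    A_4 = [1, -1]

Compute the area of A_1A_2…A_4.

23.5

Σ = (42) + (16) + (-3) + (-8) = 47
Area = |Σ|/2 = 23.5.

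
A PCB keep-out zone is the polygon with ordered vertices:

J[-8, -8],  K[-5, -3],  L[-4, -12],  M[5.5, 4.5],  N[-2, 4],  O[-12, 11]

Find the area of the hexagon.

160.5

Apply the shoelace (surveyor's) formula: 2A = Σ (x_i·y_{i+1} − x_{i+1}·y_i), indices taken mod 6.
Σ = (-16) + (48) + (48) + (31) + (26) + (184) = 321
Area = |Σ|/2 = 160.5.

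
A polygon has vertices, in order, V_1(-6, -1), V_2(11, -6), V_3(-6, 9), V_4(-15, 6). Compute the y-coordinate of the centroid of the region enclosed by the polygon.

Apply the surveyor's formula. First the cross-terms c_i = x_i·y_{i+1} − x_{i+1}·y_i:
  47, 63, 99, 51  ⇒  2A = 260, A = 130.
Then Σ (y_i + y_{i+1})·c_i = 1600, so ȳ = 1600 / (6·130) = 80/39.

80/39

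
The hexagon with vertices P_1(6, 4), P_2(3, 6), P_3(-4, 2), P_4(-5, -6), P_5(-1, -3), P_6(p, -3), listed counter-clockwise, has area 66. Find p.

2

The doubled signed area Σ (x_i y_{i+1} − x_{i+1} y_i) is linear in p.
With p=0 it equals 118; the coefficient of p is 7 (from the two edges through P_6).
So 7·p + 118 = 2·66 = 132 ⇒ p = 2.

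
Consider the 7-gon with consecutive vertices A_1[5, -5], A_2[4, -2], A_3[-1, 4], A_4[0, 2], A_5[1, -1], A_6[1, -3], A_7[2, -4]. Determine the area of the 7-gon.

Apply the shoelace formula: 2A = Σ (x_i·y_{i+1} − x_{i+1}·y_i), indices taken mod 7.
A_1→A_2: (5)(-2) − (4)(-5) = 10
A_2→A_3: (4)(4) − (-1)(-2) = 14
A_3→A_4: (-1)(2) − (0)(4) = -2
A_4→A_5: (0)(-1) − (1)(2) = -2
A_5→A_6: (1)(-3) − (1)(-1) = -2
A_6→A_7: (1)(-4) − (2)(-3) = 2
A_7→A_1: (2)(-5) − (5)(-4) = 10
Σ = 30
Area = |Σ|/2 = 15.

15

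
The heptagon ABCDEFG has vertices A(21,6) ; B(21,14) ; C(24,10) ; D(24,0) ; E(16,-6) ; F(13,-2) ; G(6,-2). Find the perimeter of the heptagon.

62

|AB| = √((0)² + (8)²) = √64 = 8
|BC| = √((3)² + (-4)²) = √25 = 5
|CD| = √((0)² + (-10)²) = √100 = 10
|DE| = √((-8)² + (-6)²) = √100 = 10
|EF| = √((-3)² + (4)²) = √25 = 5
|FG| = √((-7)² + (0)²) = √49 = 7
|GA| = √((15)² + (8)²) = √289 = 17
Perimeter = 8 + 5 + 10 + 10 + 5 + 7 + 17 = 62.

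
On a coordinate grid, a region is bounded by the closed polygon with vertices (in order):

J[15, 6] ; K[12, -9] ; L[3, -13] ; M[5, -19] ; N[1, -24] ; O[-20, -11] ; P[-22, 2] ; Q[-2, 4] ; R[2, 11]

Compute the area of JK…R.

J→K: (15)(-9) − (12)(6) = -207
K→L: (12)(-13) − (3)(-9) = -129
L→M: (3)(-19) − (5)(-13) = 8
M→N: (5)(-24) − (1)(-19) = -101
N→O: (1)(-11) − (-20)(-24) = -491
O→P: (-20)(2) − (-22)(-11) = -282
P→Q: (-22)(4) − (-2)(2) = -84
Q→R: (-2)(11) − (2)(4) = -30
R→J: (2)(6) − (15)(11) = -153
Σ = -1469
Area = |Σ|/2 = 734.5.

734.5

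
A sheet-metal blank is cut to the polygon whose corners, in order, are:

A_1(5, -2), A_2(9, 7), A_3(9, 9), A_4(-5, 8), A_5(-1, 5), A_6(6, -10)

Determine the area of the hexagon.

A_1→A_2: (5)(7) − (9)(-2) = 53
A_2→A_3: (9)(9) − (9)(7) = 18
A_3→A_4: (9)(8) − (-5)(9) = 117
A_4→A_5: (-5)(5) − (-1)(8) = -17
A_5→A_6: (-1)(-10) − (6)(5) = -20
A_6→A_1: (6)(-2) − (5)(-10) = 38
Σ = 189
Area = |Σ|/2 = 94.5.

94.5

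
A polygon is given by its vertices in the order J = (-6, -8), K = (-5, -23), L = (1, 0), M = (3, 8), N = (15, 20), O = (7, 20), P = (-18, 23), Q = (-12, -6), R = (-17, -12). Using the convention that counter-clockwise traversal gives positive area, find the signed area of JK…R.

Apply the shoelace (surveyor's) formula: 2A = Σ (x_i·y_{i+1} − x_{i+1}·y_i), indices taken mod 9.
Σ = (98) + (23) + (8) + (-60) + (160) + (521) + (384) + (42) + (64) = 1240
Signed area = Σ/2 = 620 (positive ⇒ counter-clockwise traversal).

620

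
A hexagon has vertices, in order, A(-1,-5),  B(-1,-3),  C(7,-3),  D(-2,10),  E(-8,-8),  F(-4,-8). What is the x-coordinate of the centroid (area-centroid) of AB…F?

-156/113

Apply the shoelace (surveyor's) formula. First the cross-terms c_i = x_i·y_{i+1} − x_{i+1}·y_i:
  -2, 24, 64, 96, 32, 12  ⇒  2A = 226, A = 113.
Then Σ (x_i + x_{i+1})·c_i = -936, so x̄ = -936 / (6·113) = -156/113.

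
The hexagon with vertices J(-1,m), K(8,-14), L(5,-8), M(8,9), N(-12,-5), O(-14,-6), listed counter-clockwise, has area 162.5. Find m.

-6

Write out the shoelace sum; only the two edges meeting at J involve m:
2·Area = [((-14)·m − (-1)·(-6)) + ((-1)·(-14) − 8·m)] + 185
       = -22·m + 193 = 325
⇒ m = -6.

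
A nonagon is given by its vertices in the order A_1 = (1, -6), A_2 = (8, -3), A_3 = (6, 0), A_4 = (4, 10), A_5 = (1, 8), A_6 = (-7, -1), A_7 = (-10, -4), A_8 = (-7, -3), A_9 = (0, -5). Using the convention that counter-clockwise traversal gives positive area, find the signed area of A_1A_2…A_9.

Apply the shoelace (surveyor's) formula: 2A = Σ (x_i·y_{i+1} − x_{i+1}·y_i), indices taken mod 9.
Cross-terms: 45, 18, 60, 22, 55, 18, 2, 35, 5  ⇒  Σ = 260
Signed area = Σ/2 = 130 (positive ⇒ counter-clockwise traversal).

130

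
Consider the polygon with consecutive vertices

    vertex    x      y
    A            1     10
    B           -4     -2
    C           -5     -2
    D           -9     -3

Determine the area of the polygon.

27

Apply the shoelace formula: 2A = Σ (x_i·y_{i+1} − x_{i+1}·y_i), indices taken mod 4.
Cross-terms: 38, -2, -3, -87  ⇒  Σ = -54
Area = |Σ|/2 = 27.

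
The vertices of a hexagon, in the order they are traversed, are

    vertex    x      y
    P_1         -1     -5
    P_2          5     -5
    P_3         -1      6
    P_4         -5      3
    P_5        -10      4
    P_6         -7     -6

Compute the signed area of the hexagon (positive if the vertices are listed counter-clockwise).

Apply Gauss's area formula: 2A = Σ (x_i·y_{i+1} − x_{i+1}·y_i), indices taken mod 6.
Σ = (30) + (25) + (27) + (10) + (88) + (29) = 209
Signed area = Σ/2 = 104.5 (positive ⇒ counter-clockwise traversal).

104.5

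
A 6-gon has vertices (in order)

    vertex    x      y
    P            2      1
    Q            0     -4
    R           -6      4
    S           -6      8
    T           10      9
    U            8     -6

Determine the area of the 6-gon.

151

Apply the shoelace (surveyor's) formula: 2A = Σ (x_i·y_{i+1} − x_{i+1}·y_i), indices taken mod 6.
Cross-terms: -8, -24, -24, -134, -132, 20  ⇒  Σ = -302
Area = |Σ|/2 = 151.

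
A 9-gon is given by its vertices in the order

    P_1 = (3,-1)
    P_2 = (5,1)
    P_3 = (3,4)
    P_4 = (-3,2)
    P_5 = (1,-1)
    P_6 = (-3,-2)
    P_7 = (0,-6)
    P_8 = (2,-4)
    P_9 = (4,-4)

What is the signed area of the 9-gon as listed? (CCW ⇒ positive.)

42.5

Σ = (8) + (17) + (18) + (1) + (-5) + (18) + (12) + (8) + (8) = 85
Signed area = Σ/2 = 42.5 (positive ⇒ counter-clockwise traversal).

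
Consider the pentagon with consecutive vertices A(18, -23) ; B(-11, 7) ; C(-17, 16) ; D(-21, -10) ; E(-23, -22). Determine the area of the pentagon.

739.5

A→B: (18)(7) − (-11)(-23) = -127
B→C: (-11)(16) − (-17)(7) = -57
C→D: (-17)(-10) − (-21)(16) = 506
D→E: (-21)(-22) − (-23)(-10) = 232
E→A: (-23)(-23) − (18)(-22) = 925
Σ = 1479
Area = |Σ|/2 = 739.5.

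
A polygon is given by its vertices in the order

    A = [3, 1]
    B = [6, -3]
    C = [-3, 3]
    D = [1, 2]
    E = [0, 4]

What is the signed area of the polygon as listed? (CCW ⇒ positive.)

Apply the shoelace formula: 2A = Σ (x_i·y_{i+1} − x_{i+1}·y_i), indices taken mod 5.
Σ = (-15) + (9) + (-9) + (4) + (-12) = -23
Signed area = Σ/2 = -11.5 (negative ⇒ clockwise traversal).

-11.5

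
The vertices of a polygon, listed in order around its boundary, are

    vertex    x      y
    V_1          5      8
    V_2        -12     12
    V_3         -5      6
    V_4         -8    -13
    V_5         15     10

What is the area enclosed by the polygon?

221

Σ = (156) + (-12) + (113) + (115) + (70) = 442
Area = |Σ|/2 = 221.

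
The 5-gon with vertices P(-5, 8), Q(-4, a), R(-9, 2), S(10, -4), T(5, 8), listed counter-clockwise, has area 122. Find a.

6

Write out the shoelace sum; only the two edges meeting at Q involve a:
2·Area = [((-5)·a − (-4)·8) + ((-4)·2 − (-9)·a)] + 196
       = 4·a + 220 = 244
⇒ a = 6.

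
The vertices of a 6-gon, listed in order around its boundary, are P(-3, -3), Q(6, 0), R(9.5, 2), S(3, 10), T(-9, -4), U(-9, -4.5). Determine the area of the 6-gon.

Apply Gauss's area formula: 2A = Σ (x_i·y_{i+1} − x_{i+1}·y_i), indices taken mod 6.
P→Q: (-3)(0) − (6)(-3) = 18
Q→R: (6)(2) − (9.5)(0) = 12
R→S: (9.5)(10) − (3)(2) = 89
S→T: (3)(-4) − (-9)(10) = 78
T→U: (-9)(-4.5) − (-9)(-4) = 4.5
U→P: (-9)(-3) − (-3)(-4.5) = 13.5
Σ = 215
Area = |Σ|/2 = 107.5.

107.5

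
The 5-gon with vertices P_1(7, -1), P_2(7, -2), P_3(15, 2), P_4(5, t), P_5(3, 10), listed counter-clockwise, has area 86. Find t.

14

Write out the shoelace sum; only the two edges meeting at P_4 involve t:
2·Area = [(15·t − 5·2) + (5·10 − 3·t)] + -36
       = 12·t + 4 = 172
⇒ t = 14.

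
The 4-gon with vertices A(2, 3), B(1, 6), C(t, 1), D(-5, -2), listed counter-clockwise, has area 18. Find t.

Write out the shoelace sum; only the two edges meeting at C involve t:
2·Area = [(1·1 − t·6) + (t·(-2) − (-5)·1)] + -2
       = -8·t + 4 = 36
⇒ t = -4.

-4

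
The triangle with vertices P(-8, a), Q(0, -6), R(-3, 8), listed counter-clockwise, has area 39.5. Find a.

5

Write out the shoelace sum; only the two edges meeting at P involve a:
2·Area = [((-3)·a − (-8)·8) + ((-8)·(-6) − 0·a)] + -18
       = -3·a + 94 = 79
⇒ a = 5.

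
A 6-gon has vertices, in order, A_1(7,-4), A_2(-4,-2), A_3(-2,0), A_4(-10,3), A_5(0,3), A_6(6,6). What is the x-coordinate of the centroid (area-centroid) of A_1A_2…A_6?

10/7

Apply Gauss's area formula. First the cross-terms c_i = x_i·y_{i+1} − x_{i+1}·y_i:
  -30, -4, -6, -30, -18, -66  ⇒  2A = -154, A = -77.
Then Σ (x_i + x_{i+1})·c_i = -660, so x̄ = -660 / (6·(-77)) = 10/7.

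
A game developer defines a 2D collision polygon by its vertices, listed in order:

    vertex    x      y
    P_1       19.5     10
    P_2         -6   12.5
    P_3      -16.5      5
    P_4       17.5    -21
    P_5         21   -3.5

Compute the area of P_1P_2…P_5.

698.5

Apply the shoelace formula: 2A = Σ (x_i·y_{i+1} − x_{i+1}·y_i), indices taken mod 5.
P_1→P_2: (19.5)(12.5) − (-6)(10) = 303.75
P_2→P_3: (-6)(5) − (-16.5)(12.5) = 176.25
P_3→P_4: (-16.5)(-21) − (17.5)(5) = 259
P_4→P_5: (17.5)(-3.5) − (21)(-21) = 379.75
P_5→P_1: (21)(10) − (19.5)(-3.5) = 278.25
Σ = 1397
Area = |Σ|/2 = 698.5.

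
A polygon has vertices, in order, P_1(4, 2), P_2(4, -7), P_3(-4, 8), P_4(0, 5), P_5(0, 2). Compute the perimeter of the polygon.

38

|P_1P_2| = √((0)² + (-9)²) = √81 = 9
|P_2P_3| = √((-8)² + (15)²) = √289 = 17
|P_3P_4| = √((4)² + (-3)²) = √25 = 5
|P_4P_5| = √((0)² + (-3)²) = √9 = 3
|P_5P_1| = √((4)² + (0)²) = √16 = 4
Perimeter = 9 + 17 + 5 + 3 + 4 = 38.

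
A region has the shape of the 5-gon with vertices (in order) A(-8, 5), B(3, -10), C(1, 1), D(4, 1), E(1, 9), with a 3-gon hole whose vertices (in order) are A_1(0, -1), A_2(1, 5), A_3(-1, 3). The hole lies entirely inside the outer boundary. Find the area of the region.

88.5

Outer boundary:
A→B: (-8)(-10) − (3)(5) = 65
B→C: (3)(1) − (1)(-10) = 13
C→D: (1)(1) − (4)(1) = -3
D→E: (4)(9) − (1)(1) = 35
E→A: (1)(5) − (-8)(9) = 77
Σ = 187
Area = |Σ|/2 = 93.5.
Hole:
Apply the shoelace (surveyor's) formula: 2A = Σ (x_i·y_{i+1} − x_{i+1}·y_i), indices taken mod 3.
Σ = (1) + (8) + (1) = 10
Area = |Σ|/2 = 5.
Net area = 93.5 − 5 = 88.5.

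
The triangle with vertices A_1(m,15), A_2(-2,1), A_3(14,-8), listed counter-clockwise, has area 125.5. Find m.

The doubled signed area Σ (x_i y_{i+1} − x_{i+1} y_i) is linear in m.
With m=0 it equals 242; the coefficient of m is 9 (from the two edges through A_1).
So 9·m + 242 = 2·125.5 = 251 ⇒ m = 1.

1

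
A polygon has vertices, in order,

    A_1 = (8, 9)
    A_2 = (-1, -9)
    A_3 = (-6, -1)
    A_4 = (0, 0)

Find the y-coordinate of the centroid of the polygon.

Apply the surveyor's formula. First the cross-terms c_i = x_i·y_{i+1} − x_{i+1}·y_i:
  -63, -53, 0, 0  ⇒  2A = -116, A = -58.
Then Σ (y_i + y_{i+1})·c_i = 530, so ȳ = 530 / (6·(-58)) = -265/174.

-265/174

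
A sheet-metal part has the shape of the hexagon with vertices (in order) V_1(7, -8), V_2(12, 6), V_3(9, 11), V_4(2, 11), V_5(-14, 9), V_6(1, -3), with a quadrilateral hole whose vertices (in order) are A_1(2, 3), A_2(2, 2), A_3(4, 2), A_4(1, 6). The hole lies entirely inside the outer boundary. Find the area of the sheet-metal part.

Outer boundary:
Apply Gauss's area formula: 2A = Σ (x_i·y_{i+1} − x_{i+1}·y_i), indices taken mod 6.
Σ = (138) + (78) + (77) + (172) + (33) + (13) = 511
Area = |Σ|/2 = 255.5.
Hole:
Apply Gauss's area formula: 2A = Σ (x_i·y_{i+1} − x_{i+1}·y_i), indices taken mod 4.
Cross-terms: -2, -4, 22, -9  ⇒  Σ = 7
Area = |Σ|/2 = 3.5.
Net area = 255.5 − 3.5 = 252.

252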